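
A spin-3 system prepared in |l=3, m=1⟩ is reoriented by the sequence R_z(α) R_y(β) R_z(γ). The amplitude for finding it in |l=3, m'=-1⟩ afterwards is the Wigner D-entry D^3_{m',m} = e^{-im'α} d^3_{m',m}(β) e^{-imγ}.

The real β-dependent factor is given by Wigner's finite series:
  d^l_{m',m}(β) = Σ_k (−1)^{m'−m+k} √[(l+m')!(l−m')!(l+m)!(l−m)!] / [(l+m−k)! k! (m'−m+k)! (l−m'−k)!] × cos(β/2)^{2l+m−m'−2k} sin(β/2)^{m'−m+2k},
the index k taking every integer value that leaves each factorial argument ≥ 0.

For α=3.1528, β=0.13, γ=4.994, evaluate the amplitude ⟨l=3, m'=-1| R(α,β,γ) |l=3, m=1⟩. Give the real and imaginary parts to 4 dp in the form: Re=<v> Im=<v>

Re=-0.0067 Im=-0.0241

D^3_{-1,1}(3.1528,0.13,4.994) = e^{-i·-1·3.1528}·d^3_{-1,1}(0.13)·e^{-i·1·4.994}. Compute d first:
c=cos(0.13/2)=0.997888, s=sin(0.13/2)=0.064954; N=√[2·24·24·2]=48.000000
Admissible k: 2..4 (factorial args all ≥0)
  k=2: (−1)^0·48.0000/(8)·0.9979^4·0.0650^2 = +0.025101
  k=3: (−1)^1·48.0000/(6)·0.9979^2·0.0650^4 = -0.000142
  k=4: (−1)^2·48.0000/(48)·0.9979^0·0.0650^6 = +0.000000
d^3_{-1,1}(0.13) = +0.025101 -0.000142 +0.000000 = +0.024959
Attach z-rotation phases: D = e^{-i(-1)(3.1528)}·(+0.024959)·e^{-i(1)(4.994)} = -0.006667-0.024052i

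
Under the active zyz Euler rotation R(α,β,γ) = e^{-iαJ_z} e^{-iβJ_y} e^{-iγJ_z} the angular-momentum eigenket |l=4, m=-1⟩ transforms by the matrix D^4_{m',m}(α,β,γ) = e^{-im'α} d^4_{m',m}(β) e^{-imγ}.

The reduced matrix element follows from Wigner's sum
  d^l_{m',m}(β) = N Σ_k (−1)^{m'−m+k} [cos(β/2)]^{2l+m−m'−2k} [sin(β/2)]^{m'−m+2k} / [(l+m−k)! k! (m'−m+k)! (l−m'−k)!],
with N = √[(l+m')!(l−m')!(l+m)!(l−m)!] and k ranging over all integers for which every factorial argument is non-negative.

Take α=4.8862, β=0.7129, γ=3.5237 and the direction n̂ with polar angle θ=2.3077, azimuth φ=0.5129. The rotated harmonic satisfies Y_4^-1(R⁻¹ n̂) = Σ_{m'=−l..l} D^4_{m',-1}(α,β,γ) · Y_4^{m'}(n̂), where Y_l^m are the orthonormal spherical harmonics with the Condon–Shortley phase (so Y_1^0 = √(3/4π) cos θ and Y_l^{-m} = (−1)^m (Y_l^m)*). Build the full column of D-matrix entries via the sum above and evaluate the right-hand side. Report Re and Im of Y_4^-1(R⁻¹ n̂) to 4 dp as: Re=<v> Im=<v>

Re=0.0215 Im=-0.0240

Need the full column D^4_{m',-1} for m'=−4..4 at α=4.8862, β=0.7129, γ=3.5237.
cos(β/2)=0.937141, sin(β/2)=0.348950
d^4_{-4,-1}: single k=3 term ⇒ +0.229831;  D = -0.108862-0.202413i
d^4_{-3,-1}: k∈[2..3] ⇒ +0.654676 -0.151283 = +0.503393;  D = +0.395427-0.311516i
d^4_{-2,-1}: k∈[1..3] ⇒ +0.939799 -0.651509 +0.060220 = +0.348511;  D = +0.259764+0.232341i
d^4_{-1,-1}: k∈[0..3] ⇒ +0.594896 -1.237222 +0.343078 -0.015856 = -0.315104;  D = +0.166288-0.267654i
d^4_{0,-1}: k∈[0..3] ⇒ -0.990635 +0.824100 -0.114260 +0.002640 = -0.278155;  D = +0.258095+0.103717i
d^4_{1,-1}: k∈[0..3] ⇒ +0.824815 -0.343078 +0.023784 -0.000220 = +0.505301;  D = +0.104493-0.494378i
d^4_{2,-1}: k∈[0..2] ⇒ -0.434339 +0.090331 -0.002505 = -0.346513;  D = -0.346307-0.011947i
d^4_{3,-1}: k∈[0..1] ⇒ +0.151283 -0.012585 = +0.138698;  D = +0.019262+0.137354i
d^4_{4,-1}: single k=0 term ⇒ -0.031866;  D = +0.030316-0.009816i
Y_4^{m'}(θ=2.3077,φ=0.5129) and Σ D·Y over m':
  (-0.1089-0.2024i)·(-0.0616-0.1180i)  (+0.3954-0.3115i)·(-0.0110+0.3414i)  (+0.2598+0.2323i)·(+0.2055-0.3390i)  (+0.1663-0.2677i)·(-0.0330+0.0186i)  (+0.2581+0.1037i)·(-0.3607+0.0000i)  (+0.1045-0.4944i)·(+0.0330+0.0186i)  (-0.3463-0.0119i)·(+0.2055+0.3390i)  (+0.0193+0.1374i)·(+0.0110+0.3414i)  (+0.0303-0.0098i)·(-0.0616+0.1180i)
Y_4^-1(R⁻¹ n̂) = +0.021517-0.024049i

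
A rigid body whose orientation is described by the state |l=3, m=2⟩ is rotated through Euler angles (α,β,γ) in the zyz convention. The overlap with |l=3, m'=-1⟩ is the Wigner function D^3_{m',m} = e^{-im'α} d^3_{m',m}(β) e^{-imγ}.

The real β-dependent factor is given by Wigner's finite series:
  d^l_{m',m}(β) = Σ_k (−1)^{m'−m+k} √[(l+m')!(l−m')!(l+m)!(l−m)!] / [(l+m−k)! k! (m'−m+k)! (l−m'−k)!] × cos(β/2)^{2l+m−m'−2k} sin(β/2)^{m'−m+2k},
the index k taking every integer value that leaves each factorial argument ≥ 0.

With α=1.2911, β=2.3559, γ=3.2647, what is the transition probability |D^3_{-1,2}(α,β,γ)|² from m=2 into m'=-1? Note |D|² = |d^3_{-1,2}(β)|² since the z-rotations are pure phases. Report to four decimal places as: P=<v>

Split into d^3_{-1,2}(β=2.3559) × two z-phases.
c=cos(2.3559/2)=0.382819, s=sin(2.3559/2)=0.923823; N=√[2·24·120·1]=75.894664
Admissible k: 3..4 (factorial args all ≥0)
  k=3: (−1)^0·75.8947/(12)·0.3828^3·0.9238^3 = +0.279755
  k=4: (−1)^1·75.8947/(24)·0.3828^1·0.9238^5 = -0.814588
d^3_{-1,2}(2.3559) = +0.279755 -0.814588 = -0.534833
|D^3_{-1,2}|² = |d^3_{-1,2}(β)|² = (-0.534833)² = 0.286046 (the z-rotation phases have unit modulus)

P=0.2860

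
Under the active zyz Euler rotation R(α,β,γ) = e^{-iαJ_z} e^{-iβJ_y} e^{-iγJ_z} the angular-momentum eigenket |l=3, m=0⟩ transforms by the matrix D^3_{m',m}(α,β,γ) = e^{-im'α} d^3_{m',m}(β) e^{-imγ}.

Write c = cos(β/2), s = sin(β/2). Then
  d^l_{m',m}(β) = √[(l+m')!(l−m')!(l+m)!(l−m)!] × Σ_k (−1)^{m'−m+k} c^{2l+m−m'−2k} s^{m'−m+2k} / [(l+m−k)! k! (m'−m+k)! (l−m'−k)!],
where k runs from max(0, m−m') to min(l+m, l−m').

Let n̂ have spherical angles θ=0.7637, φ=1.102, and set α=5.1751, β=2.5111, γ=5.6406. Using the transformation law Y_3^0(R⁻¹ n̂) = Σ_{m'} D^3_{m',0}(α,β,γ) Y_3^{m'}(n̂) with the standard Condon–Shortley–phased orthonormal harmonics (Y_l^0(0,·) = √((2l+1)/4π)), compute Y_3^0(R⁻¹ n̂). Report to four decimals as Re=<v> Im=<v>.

Re=-0.1286 Im=0.0000

Need the full column D^3_{m',0} for m'=−3..3 at α=5.1751, β=2.5111, γ=5.6406.
cos(β/2)=0.310051, sin(β/2)=0.950720
d^3_{-3,0}: single k=3 term ⇒ +0.114544;  D = -0.112638+0.020807i
d^3_{-2,0}: k∈[2..3] ⇒ +0.045751 -0.430166 = -0.384416;  D = +0.231225+0.307100i
d^3_{-1,0}: k∈[1..3] ⇒ +0.009436 -0.266175 +0.834231 = +0.577492;  D = +0.257779-0.516767i
d^3_{0,0}: k∈[0..3] ⇒ +0.000888 -0.075176 +0.706836 -0.738441 = -0.105893;  D = -0.105893+0.000000i
d^3_{1,0}: k∈[0..2] ⇒ -0.009436 +0.266175 -0.834231 = -0.577492;  D = -0.257779-0.516767i
d^3_{2,0}: k∈[0..1] ⇒ +0.045751 -0.430166 = -0.384416;  D = +0.231225-0.307100i
d^3_{3,0}: single k=0 term ⇒ -0.114544;  D = +0.112638+0.020807i
Y_3^{m'}(θ=0.7637,φ=1.102) and Σ D·Y over m':
  (-0.1126+0.0208i)·(-0.1362+0.0226i)  (+0.2312+0.3071i)·(-0.2089-0.2846i)  (+0.2578-0.5168i)·(+0.1624-0.3207i)  (-0.1059+0.0000i)·(-0.1055+0.0000i)  (-0.2578-0.5168i)·(-0.1624-0.3207i)  (+0.2312-0.3071i)·(-0.2089+0.2846i)  (+0.1126+0.0208i)·(+0.1362+0.0226i)
Y_3^0(R⁻¹ n̂) = -0.128627-0.000000i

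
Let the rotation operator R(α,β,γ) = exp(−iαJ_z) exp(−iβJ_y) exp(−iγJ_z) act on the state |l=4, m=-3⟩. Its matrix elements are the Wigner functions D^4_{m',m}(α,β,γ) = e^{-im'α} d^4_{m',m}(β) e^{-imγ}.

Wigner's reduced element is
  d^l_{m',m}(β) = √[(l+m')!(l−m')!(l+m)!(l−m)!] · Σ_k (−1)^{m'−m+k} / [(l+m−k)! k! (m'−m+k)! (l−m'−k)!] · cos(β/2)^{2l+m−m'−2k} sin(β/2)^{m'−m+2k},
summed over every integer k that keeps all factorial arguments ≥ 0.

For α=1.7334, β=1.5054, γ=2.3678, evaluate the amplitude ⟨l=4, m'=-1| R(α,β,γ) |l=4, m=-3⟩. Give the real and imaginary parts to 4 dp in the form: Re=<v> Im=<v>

First d^4_{-1,-3}(β=1.5054), then the phase factors e^{-i(-1)α} and e^{-i(-3)γ}:
Half-angle: c=0.729846, s=0.683612. N=√(6·120·1·5040)=1904.940944
k: max(0,(-3)−(-1))=0 … min(4+(-3),4−(-1))=1
  k=0: (−1)^2·1904.9409/(240)·0.7298^6·0.6836^2 = +0.560630
  k=1: (−1)^3·1904.9409/(144)·0.7298^4·0.6836^4 = -0.819751
d^4_{-1,-3}(1.5054) = +0.560630 -0.819751 = -0.259121
Attach z-rotation phases: D = e^{-i(-1)(1.7334)}·(-0.259121)·e^{-i(-3)(2.3678)} = +0.215605-0.143729i

Re=0.2156 Im=-0.1437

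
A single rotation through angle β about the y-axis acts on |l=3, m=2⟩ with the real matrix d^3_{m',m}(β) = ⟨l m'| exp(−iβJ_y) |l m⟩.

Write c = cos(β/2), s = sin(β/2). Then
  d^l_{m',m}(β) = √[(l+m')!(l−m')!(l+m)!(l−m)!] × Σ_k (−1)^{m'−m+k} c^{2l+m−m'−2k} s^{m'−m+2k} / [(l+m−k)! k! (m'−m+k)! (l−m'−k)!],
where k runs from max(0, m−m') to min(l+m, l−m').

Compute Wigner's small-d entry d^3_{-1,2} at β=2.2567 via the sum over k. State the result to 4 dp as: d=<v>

d^3_{-1,2}(β=2.2567) via Wigner's sum:
With c≡cos(β/2)=0.428152 and s≡sin(β/2)=0.903707, N=[2·24·120·1]^{1/2}=75.894664
k: max(0,(2)−(-1))=3 … min(3+(2),3−(-1))=4
  k=3: (−1)^0·75.8947/(12)·0.4282^3·0.9037^3 = +0.366358
  k=4: (−1)^1·75.8947/(24)·0.4282^1·0.9037^5 = -0.816085
d^3_{-1,2}(2.2567) = +0.366358 -0.816085 = -0.449728

d=-0.4497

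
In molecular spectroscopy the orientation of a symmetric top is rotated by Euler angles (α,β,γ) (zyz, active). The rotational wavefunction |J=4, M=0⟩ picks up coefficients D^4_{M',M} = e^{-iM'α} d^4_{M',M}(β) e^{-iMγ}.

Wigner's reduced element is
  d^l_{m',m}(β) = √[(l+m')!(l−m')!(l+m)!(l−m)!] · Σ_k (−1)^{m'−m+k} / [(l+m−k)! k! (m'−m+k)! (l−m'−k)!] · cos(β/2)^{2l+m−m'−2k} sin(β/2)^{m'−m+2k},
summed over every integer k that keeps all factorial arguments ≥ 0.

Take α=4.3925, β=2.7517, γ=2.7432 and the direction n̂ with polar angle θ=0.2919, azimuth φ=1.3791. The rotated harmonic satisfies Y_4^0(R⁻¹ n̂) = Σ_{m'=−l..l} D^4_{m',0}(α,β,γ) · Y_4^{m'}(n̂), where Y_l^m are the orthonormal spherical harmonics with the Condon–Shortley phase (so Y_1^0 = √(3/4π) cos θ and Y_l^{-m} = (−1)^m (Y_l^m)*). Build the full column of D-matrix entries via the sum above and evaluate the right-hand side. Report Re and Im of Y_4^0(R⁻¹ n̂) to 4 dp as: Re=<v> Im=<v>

Re=0.7987 Im=0.0000

Need the full column D^4_{m',0} for m'=−4..4 at α=4.3925, β=2.7517, γ=2.7432.
cos(β/2)=0.193714, sin(β/2)=0.981058
d^4_{-4,0}: single k=4 term ⇒ +0.010914;  D = +0.003134-0.010454i
d^4_{-3,0}: k∈[3..4] ⇒ +0.003048 -0.078166 = -0.075119;  D = -0.061522-0.043103i
d^4_{-2,0}: k∈[2..4] ⇒ +0.000482 -0.033000 +0.317403 = +0.284886;  D = -0.228543+0.170082i
d^4_{-1,0}: k∈[1..4] ⇒ +0.000045 -0.006911 +0.177265 -0.757772 = -0.587374;  D = +0.184706+0.557577i
d^4_{0,0}: k∈[0..4] ⇒ +0.000002 -0.000814 +0.046960 -0.535315 +0.858139 = +0.368972;  D = +0.368972+0.000000i
d^4_{1,0}: k∈[0..3] ⇒ -0.000045 +0.006911 -0.177265 +0.757772 = +0.587374;  D = -0.184706+0.557577i
d^4_{2,0}: k∈[0..2] ⇒ +0.000482 -0.033000 +0.317403 = +0.284886;  D = -0.228543-0.170082i
d^4_{3,0}: k∈[0..1] ⇒ -0.003048 +0.078166 = +0.075119;  D = +0.061522-0.043103i
d^4_{4,0}: single k=0 term ⇒ +0.010914;  D = +0.003134+0.010454i
Y_4^{m'}(θ=0.2919,φ=1.3791) and Σ D·Y over m':
  (+0.0031-0.0105i)·(+0.0022+0.0021i)  (-0.0615-0.0431i)·(-0.0155+0.0240i)  (-0.2285+0.1701i)·(-0.1393-0.0562i)  (+0.1847+0.5576i)·(+0.0850-0.4378i)  (+0.3690+0.0000i)·(+0.5213+0.0000i)  (-0.1847+0.5576i)·(-0.0850-0.4378i)  (-0.2285-0.1701i)·(-0.1393+0.0562i)  (+0.0615-0.0431i)·(+0.0155+0.0240i)  (+0.0031+0.0105i)·(+0.0022-0.0021i)
Y_4^0(R⁻¹ n̂) = +0.798704-0.000000i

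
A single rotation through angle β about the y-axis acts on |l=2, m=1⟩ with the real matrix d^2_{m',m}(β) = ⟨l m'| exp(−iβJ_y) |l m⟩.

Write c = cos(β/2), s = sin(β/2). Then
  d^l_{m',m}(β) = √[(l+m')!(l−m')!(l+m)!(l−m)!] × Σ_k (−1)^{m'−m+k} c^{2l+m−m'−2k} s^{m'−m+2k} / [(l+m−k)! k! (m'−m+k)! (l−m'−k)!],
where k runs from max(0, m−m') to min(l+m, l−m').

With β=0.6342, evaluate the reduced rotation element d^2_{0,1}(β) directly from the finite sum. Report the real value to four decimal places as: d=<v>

d=0.5846

d^2_{0,1}(β=0.6342) via Wigner's sum:
Half-angle: c=0.950144, s=0.311812. N=√(2·2·6·1)=4.898979
The bounds max(0,m−m')=1 and min(l+m,l−m')=2 give 2 terms
  k=1: (−1)^0·4.8990/(2)·0.9501^3·0.3118^1 = +0.655144
  k=2: (−1)^1·4.8990/(2)·0.9501^1·0.3118^3 = -0.070558
d^2_{0,1}(0.6342) = +0.655144 -0.070558 = +0.584586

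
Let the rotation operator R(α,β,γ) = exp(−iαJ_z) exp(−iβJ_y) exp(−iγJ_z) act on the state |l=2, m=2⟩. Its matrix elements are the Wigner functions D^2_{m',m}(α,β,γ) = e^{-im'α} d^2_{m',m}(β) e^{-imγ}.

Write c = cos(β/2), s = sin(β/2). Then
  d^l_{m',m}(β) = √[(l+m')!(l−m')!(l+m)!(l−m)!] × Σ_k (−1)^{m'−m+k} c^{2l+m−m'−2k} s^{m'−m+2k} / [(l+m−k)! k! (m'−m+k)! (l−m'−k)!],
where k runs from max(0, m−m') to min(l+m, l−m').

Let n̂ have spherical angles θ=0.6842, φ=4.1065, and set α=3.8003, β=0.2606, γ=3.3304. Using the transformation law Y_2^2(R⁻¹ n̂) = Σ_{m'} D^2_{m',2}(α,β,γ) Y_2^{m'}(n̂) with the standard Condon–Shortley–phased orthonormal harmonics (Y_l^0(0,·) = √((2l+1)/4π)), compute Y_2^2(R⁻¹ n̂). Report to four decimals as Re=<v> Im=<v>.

Re=0.0603 Im=0.0367

Need the full column D^2_{m',2} for m'=−2..2 at α=3.8003, β=0.2606, γ=3.3304.
cos(β/2)=0.991523, sin(β/2)=0.129932
d^2_{-2,2}: single k=4 term ⇒ +0.000285;  D = +0.000168+0.000230i
d^2_{-1,2}: single k=3 term ⇒ +0.004350;  D = -0.004179-0.001207i
d^2_{0,2}: single k=2 term ⇒ +0.040655;  D = +0.037790-0.014990i
d^2_{1,2}: single k=1 term ⇒ +0.253310;  D = -0.129033+0.217983i
d^2_{2,2}: single k=0 term ⇒ +0.966521;  D = -0.119765-0.959072i
Y_2^{m'}(θ=0.6842,φ=4.1065) and Σ D·Y over m':
  (+0.0002+0.0002i)·(-0.0542-0.1445i)  (-0.0042-0.0012i)·(-0.2155+0.3110i)  (+0.0378-0.0150i)·(+0.2528+0.0000i)  (-0.1290+0.2180i)·(+0.2155+0.3110i)  (-0.1198-0.9591i)·(-0.0542+0.1445i)
Y_2^2(R⁻¹ n̂) = +0.060302+0.036670i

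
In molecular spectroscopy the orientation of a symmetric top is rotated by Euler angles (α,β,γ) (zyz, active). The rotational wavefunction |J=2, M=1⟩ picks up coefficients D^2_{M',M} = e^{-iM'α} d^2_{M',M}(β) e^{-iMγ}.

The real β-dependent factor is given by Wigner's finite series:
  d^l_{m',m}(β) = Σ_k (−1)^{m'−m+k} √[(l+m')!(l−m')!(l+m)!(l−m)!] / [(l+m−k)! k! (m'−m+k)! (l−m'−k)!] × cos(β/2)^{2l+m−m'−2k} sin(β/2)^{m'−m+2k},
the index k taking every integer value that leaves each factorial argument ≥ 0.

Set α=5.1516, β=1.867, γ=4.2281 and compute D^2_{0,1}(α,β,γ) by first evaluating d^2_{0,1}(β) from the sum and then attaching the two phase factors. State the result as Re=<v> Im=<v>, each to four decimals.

D^2_{0,1}(5.1516,1.867,4.2281) = e^{-i·0·5.1516}·d^2_{0,1}(1.867)·e^{-i·1·4.2281}. Compute d first:
c=cos(1.867/2)=0.595025, s=sin(1.867/2)=0.803707; N=√[2·2·6·1]=4.898979
k: max(0,(1)−(0))=1 … min(2+(1),2−(0))=2
  k=1: (−1)^0·4.8990/(2)·0.5950^3·0.8037^1 = +0.414742
  k=2: (−1)^1·4.8990/(2)·0.5950^1·0.8037^3 = -0.756667
d^2_{0,1}(1.867) = +0.414742 -0.756667 = -0.341924
Attach z-rotation phases: D = e^{-i(0)(5.1516)}·(-0.341924)·e^{-i(1)(4.2281)} = +0.159193-0.302605i

Re=0.1592 Im=-0.3026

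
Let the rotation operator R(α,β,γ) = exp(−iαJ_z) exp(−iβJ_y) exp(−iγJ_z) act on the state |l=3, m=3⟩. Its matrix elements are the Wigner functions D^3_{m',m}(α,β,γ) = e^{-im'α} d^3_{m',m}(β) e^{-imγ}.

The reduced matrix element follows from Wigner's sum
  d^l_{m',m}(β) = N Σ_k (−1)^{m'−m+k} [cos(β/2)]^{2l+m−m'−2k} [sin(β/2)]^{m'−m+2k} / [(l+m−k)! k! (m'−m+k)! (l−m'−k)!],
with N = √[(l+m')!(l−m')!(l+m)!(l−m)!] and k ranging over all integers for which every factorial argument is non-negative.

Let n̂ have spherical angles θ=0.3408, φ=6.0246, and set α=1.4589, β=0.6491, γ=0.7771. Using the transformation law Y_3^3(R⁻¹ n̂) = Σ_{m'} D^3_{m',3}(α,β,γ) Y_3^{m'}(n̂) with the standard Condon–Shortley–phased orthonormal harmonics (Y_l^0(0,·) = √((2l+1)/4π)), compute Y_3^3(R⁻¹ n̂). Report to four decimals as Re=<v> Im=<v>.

Need the full column D^3_{m',3} for m'=−3..3 at α=1.4589, β=0.6491, γ=0.7771.
cos(β/2)=0.947794, sin(β/2)=0.318882
d^3_{-3,3}: single k=6 term ⇒ +0.001051;  D = -0.000480+0.000935i
d^3_{-2,3}: single k=5 term ⇒ +0.007655;  D = +0.006376+0.004237i
d^3_{-1,3}: single k=4 term ⇒ +0.035975;  D = +0.023131-0.027552i
d^3_{0,3}: single k=3 term ⇒ +0.123466;  D = -0.085104-0.089450i
d^3_{1,3}: single k=2 term ⇒ +0.317807;  D = -0.253268+0.191980i
d^3_{2,3}: single k=1 term ⇒ +0.597416;  D = +0.305466+0.513416i
d^3_{3,3}: single k=0 term ⇒ +0.724911;  D = +0.660477-0.298773i
Y_3^{m'}(θ=0.3408,φ=6.0246) and Σ D·Y over m':
  (-0.0005+0.0009i)·(+0.0111+0.0109i)  (+0.0064+0.0042i)·(+0.0935+0.0532i)  (+0.0231-0.0276i)·(+0.3594+0.0951i)  (-0.0851-0.0894i)·(+0.5070+0.0000i)  (-0.2533+0.1920i)·(-0.3594+0.0951i)  (+0.3055+0.5134i)·(+0.0935-0.0532i)  (+0.6605-0.2988i)·(-0.0111+0.0109i)
Y_3^3(R⁻¹ n̂) = +0.092714-0.103081i

Re=0.0927 Im=-0.1031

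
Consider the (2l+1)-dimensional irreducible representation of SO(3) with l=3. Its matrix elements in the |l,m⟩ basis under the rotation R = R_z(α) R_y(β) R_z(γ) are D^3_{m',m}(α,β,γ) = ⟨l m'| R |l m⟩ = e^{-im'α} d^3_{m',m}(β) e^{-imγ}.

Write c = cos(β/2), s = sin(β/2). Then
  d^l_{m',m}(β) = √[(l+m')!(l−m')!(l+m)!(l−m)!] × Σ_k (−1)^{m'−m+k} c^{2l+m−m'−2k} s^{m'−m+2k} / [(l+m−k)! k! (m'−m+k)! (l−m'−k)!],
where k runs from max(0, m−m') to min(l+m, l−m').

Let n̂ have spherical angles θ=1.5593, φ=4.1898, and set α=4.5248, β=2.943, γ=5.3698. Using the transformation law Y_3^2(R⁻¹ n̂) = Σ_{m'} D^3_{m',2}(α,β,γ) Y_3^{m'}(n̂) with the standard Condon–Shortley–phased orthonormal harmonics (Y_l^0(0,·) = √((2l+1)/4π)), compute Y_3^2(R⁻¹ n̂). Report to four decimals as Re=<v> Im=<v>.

Need the full column D^3_{m',2} for m'=−3..3 at α=4.5248, β=2.943, γ=5.3698.
cos(β/2)=0.099133, sin(β/2)=0.995074
d^3_{-3,2}: single k=5 term ⇒ +0.236904;  D = -0.225842+0.071546i
d^3_{-2,2}: k∈[4..5] ⇒ +0.048176 -0.970807 = -0.922631;  D = +0.109721+0.916083i
d^3_{-1,2}: k∈[3..4] ⇒ +0.006071 -0.305842 = -0.299771;  D = -0.299070-0.020484i
d^3_{0,2}: k∈[2..3] ⇒ +0.000524 -0.052774 = -0.052250;  D = +0.013229-0.050548i
d^3_{1,2}: k∈[1..2] ⇒ +0.000030 -0.006071 = -0.006041;  D = +0.005456+0.002592i
d^3_{2,2}: k∈[0..1] ⇒ +0.000001 -0.000478 = -0.000477;  D = -0.000282+0.000385i
d^3_{3,2}: single k=0 term ⇒ -0.000023;  D = -0.000016-0.000017i
Y_3^{m'}(θ=1.5593,φ=4.1898) and Σ D·Y over m':
  (-0.2258+0.0715i)·(+0.4171-0.0013i)  (+0.1097+0.9161i)·(-0.0059-0.0102i)  (-0.2991-0.0205i)·(+0.1612-0.2798i)  (+0.0132-0.0505i)·(-0.0129+0.0000i)  (+0.0055+0.0026i)·(-0.1612-0.2798i)  (-0.0003+0.0004i)·(-0.0059+0.0102i)  (-0.0000-0.0000i)·(-0.4171-0.0013i)
Y_3^2(R⁻¹ n̂) = -0.139714+0.102713i

Re=-0.1397 Im=0.1027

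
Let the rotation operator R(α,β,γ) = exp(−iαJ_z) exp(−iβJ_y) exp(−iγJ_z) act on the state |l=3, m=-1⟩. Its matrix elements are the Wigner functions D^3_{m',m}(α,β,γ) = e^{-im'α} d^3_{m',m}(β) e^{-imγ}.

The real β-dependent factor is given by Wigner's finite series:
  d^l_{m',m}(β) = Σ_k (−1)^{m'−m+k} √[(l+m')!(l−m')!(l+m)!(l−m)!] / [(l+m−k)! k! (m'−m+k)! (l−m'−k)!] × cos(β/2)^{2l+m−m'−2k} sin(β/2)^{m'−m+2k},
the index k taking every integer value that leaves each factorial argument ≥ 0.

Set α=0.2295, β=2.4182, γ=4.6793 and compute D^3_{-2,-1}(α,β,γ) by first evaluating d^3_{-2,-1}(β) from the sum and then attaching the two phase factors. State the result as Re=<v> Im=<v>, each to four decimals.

Re=-0.0880 Im=0.1939

First d^3_{-2,-1}(β=2.4182), then the phase factors e^{-i(-2)α} and e^{-i(-1)γ}:
With c≡cos(β/2)=0.353861 and s≡sin(β/2)=0.935298, N=[1·120·2·24]^{1/2}=75.894664
k: max(0,(-1)−(-2))=1 … min(3+(-1),3−(-2))=2
  k=1: (−1)^0·75.8947/(24)·0.3539^5·0.9353^1 = +0.016410
  k=2: (−1)^1·75.8947/(12)·0.3539^3·0.9353^3 = -0.229287
d^3_{-2,-1}(2.4182) = +0.016410 -0.229287 = -0.212877
D = (+0.896496+0.443052i)·(-0.212877)·(-0.033083-0.999453i) = -0.087950+0.193859i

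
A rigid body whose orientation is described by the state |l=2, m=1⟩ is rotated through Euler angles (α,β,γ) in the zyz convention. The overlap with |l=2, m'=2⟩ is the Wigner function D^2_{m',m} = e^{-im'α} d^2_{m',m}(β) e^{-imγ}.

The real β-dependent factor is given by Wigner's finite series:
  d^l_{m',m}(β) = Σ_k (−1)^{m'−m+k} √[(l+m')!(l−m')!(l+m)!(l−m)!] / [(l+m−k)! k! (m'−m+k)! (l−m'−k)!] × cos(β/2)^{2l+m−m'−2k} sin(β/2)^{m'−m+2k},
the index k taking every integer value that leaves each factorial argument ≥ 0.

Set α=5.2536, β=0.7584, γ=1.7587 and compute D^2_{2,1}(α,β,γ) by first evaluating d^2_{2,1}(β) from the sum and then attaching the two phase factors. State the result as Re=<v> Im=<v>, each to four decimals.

First d^2_{2,1}(β=0.7584), then the phase factors e^{-i(2)α} and e^{-i(1)γ}:
With c≡cos(β/2)=0.928961 and s≡sin(β/2)=0.370177, N=[24·1·6·1]^{1/2}=12.000000
The bounds max(0,m−m')=0 and min(l+m,l−m')=0 give 1 term
  k=0: (−1)^1·12.0000/(6)·0.9290^3·0.3702^1 = -0.593516
d^2_{2,1}(0.7584) = -0.593516
D = (-0.469191+0.883097i)·(-0.593516)·(-0.186800-0.982398i) = -0.566925-0.175663i

Re=-0.5669 Im=-0.1757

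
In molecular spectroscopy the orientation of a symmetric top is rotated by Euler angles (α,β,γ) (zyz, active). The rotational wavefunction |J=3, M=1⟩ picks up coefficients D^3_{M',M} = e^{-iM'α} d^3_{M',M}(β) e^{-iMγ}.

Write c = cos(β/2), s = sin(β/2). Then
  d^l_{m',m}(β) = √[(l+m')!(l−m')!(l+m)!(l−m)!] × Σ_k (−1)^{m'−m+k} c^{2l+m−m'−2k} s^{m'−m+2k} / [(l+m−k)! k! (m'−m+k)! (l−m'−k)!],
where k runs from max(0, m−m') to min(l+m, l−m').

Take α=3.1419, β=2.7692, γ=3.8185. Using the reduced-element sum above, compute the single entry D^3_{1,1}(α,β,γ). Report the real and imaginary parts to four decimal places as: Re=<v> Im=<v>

D^3_{1,1}(3.1419,2.7692,3.8185) = e^{-i·1·3.1419}·d^3_{1,1}(2.7692)·e^{-i·1·3.8185}. Compute d first:
With c≡cos(β/2)=0.185122 and s≡sin(β/2)=0.982715, N=[24·2·24·2]^{1/2}=48.000000
The bounds max(0,m−m')=0 and min(l+m,l−m')=2 give 3 terms
  k=0: (−1)^0·48.0000/(48)·0.1851^6·0.9827^0 = +0.000040
  k=1: (−1)^1·48.0000/(6)·0.1851^4·0.9827^2 = -0.009074
  k=2: (−1)^2·48.0000/(8)·0.1851^2·0.9827^4 = +0.191770
d^3_{1,1}(2.7692) = +0.000040 -0.009074 +0.191770 = +0.182736
D = (-1.000000+0.000307i)·(+0.182736)·(-0.779514+0.626385i) = +0.142410-0.114507i

Re=0.1424 Im=-0.1145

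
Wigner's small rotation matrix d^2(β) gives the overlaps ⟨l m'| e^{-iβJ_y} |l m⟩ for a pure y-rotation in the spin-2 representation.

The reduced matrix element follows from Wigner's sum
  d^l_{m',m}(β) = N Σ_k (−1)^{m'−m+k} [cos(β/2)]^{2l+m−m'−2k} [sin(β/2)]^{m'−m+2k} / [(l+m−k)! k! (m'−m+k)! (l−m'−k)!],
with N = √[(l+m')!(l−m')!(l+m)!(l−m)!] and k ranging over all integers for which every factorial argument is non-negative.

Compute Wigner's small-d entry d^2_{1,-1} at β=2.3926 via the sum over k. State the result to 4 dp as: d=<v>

d=-0.4026

d^2_{1,-1}(β=2.3926) via Wigner's sum:
c=cos(2.3926/2)=0.365804, s=sin(2.3926/2)=0.930692; N=√[6·1·1·6]=6.000000
k: max(0,(-1)−(1))=0 … min(2+(-1),2−(1))=1
  k=0: (−1)^2·6.0000/(2)·0.3658^2·0.9307^2 = +0.347720
  k=1: (−1)^3·6.0000/(6)·0.3658^0·0.9307^4 = -0.750281
d^2_{1,-1}(2.3926) = +0.347720 -0.750281 = -0.402561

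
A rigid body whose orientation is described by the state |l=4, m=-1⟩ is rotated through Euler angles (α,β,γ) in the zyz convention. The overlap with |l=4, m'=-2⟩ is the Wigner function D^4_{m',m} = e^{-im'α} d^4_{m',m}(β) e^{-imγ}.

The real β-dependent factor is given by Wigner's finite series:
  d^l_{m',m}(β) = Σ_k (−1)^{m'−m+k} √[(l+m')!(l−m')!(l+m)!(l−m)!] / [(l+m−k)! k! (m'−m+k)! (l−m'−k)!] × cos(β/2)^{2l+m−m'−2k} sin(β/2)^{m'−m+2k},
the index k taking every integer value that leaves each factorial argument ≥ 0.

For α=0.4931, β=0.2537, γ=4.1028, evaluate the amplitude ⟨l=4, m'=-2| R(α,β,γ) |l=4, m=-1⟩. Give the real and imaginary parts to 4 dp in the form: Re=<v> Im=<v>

Split into d^4_{-2,-1}(β=0.2537) × two z-phases.
c=cos(0.2537/2)=0.991965, s=sin(0.2537/2)=0.126510; N=√[2·720·6·120]=1018.233765
The bounds max(0,m−m')=1 and min(l+m,l−m')=3 give 3 terms
  k=1: (−1)^0·1018.2338/(240)·0.9920^7·0.1265^1 = +0.507267
  k=2: (−1)^1·1018.2338/(48)·0.9920^5·0.1265^3 = -0.041254
  k=3: (−1)^2·1018.2338/(72)·0.9920^3·0.1265^5 = +0.000447
d^4_{-2,-1}(0.2537) = +0.507267 -0.041254 +0.000447 = +0.466461
Phases: e^{-i·(-2)·0.4931}=+0.551863+0.833935i, e^{-i·(-1)·4.1028}=-0.572531-0.819883i ⇒ D=+0.171551-0.433769i

Re=0.1716 Im=-0.4338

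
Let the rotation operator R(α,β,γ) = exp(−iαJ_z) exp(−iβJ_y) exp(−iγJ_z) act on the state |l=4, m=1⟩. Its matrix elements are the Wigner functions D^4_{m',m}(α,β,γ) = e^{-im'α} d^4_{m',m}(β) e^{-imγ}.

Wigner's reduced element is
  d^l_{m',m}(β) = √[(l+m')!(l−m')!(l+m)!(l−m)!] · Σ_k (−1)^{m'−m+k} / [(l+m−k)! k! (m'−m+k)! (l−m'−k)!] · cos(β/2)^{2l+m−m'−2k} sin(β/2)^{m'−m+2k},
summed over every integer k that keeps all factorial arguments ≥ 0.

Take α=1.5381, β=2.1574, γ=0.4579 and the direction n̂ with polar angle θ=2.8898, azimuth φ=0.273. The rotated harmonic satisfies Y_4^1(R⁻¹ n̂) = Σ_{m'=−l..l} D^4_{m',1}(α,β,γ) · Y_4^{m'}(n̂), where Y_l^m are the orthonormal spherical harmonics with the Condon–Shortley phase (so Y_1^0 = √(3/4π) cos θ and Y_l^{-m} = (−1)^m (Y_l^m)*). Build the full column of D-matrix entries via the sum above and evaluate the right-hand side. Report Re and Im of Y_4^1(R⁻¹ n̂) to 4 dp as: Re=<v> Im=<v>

Need the full column D^4_{m',1} for m'=−4..4 at α=1.5381, β=2.1574, γ=0.4579.
cos(β/2)=0.472475, sin(β/2)=0.881344
d^4_{-4,1}: single k=5 term ⇒ +0.419718;  D = +0.349067-0.233056i
d^4_{-3,1}: k∈[4..5] ⇒ +0.397754 -0.830426 = -0.432671;  D = +0.228357+0.367502i
d^4_{-2,1}: k∈[3..5] ⇒ +0.227952 -1.189788 +0.828007 = -0.133829;  D = +0.115919-0.066879i
d^4_{-1,1}: k∈[2..5] ⇒ +0.086410 -0.902022 +1.569357 -0.364053 = +0.389691;  D = +0.183604+0.343728i
d^4_{0,1}: k∈[1..4] ⇒ +0.020716 -0.432509 +1.504976 -0.872796 = +0.220387;  D = +0.197683-0.097426i
d^4_{1,1}: k∈[0..3] ⇒ +0.002483 -0.129614 +0.902022 -1.046238 = -0.271347;  D = +0.111932+0.247185i
d^4_{2,1}: k∈[0..2] ⇒ -0.019653 +0.341928 -0.793192 = -0.470917;  D = +0.435105-0.180129i
d^4_{3,1}: k∈[0..1] ⇒ +0.068585 -0.397754 = -0.329169;  D = -0.115900-0.308090i
d^4_{4,1}: single k=0 term ⇒ -0.120621;  D = -0.114225+0.038757i
Y_4^{m'}(θ=2.8898,φ=0.273) and Σ D·Y over m':
  (+0.3491-0.2331i)·(+0.0008-0.0015i)  (+0.2284+0.3675i)·(-0.0128+0.0137i)  (+0.1159-0.0669i)·(+0.0988-0.0600i)  (+0.1836+0.3437i)·(-0.3919+0.1097i)  (+0.1977-0.0974i)·(+0.5979+0.0000i)  (+0.1119+0.2472i)·(+0.3919+0.1097i)  (+0.4351-0.1801i)·(+0.0988+0.0600i)  (-0.1159-0.3081i)·(+0.0128+0.0137i)  (-0.1142+0.0388i)·(+0.0008+0.0015i)
Y_4^1(R⁻¹ n̂) = +0.081029-0.076862i

Re=0.0810 Im=-0.0769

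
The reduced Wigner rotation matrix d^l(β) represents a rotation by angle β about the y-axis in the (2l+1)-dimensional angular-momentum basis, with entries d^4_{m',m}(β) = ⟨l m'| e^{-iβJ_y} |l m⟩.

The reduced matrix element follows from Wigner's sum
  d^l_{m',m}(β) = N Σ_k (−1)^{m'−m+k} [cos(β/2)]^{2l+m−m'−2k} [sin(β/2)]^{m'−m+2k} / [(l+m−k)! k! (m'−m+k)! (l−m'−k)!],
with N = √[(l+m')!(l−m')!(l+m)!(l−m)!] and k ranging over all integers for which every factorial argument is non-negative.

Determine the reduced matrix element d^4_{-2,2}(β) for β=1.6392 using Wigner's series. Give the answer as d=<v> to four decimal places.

d=0.1582

d^4_{-2,2}(β=1.6392) via Wigner's sum:
With c≡cos(β/2)=0.682514 and s≡sin(β/2)=0.730873, N=[2·720·720·2]^{1/2}=1440.000000
k: max(0,(2)−(-2))=4 … min(4+(2),4−(-2))=6
  k=4: (−1)^0·1440.0000/(96)·0.6825^4·0.7309^4 = +0.928761
  k=5: (−1)^1·1440.0000/(120)·0.6825^2·0.7309^6 = -0.852030
  k=6: (−1)^2·1440.0000/(1440)·0.6825^0·0.7309^8 = +0.081421
d^4_{-2,2}(1.6392) = +0.928761 -0.852030 +0.081421 = +0.158151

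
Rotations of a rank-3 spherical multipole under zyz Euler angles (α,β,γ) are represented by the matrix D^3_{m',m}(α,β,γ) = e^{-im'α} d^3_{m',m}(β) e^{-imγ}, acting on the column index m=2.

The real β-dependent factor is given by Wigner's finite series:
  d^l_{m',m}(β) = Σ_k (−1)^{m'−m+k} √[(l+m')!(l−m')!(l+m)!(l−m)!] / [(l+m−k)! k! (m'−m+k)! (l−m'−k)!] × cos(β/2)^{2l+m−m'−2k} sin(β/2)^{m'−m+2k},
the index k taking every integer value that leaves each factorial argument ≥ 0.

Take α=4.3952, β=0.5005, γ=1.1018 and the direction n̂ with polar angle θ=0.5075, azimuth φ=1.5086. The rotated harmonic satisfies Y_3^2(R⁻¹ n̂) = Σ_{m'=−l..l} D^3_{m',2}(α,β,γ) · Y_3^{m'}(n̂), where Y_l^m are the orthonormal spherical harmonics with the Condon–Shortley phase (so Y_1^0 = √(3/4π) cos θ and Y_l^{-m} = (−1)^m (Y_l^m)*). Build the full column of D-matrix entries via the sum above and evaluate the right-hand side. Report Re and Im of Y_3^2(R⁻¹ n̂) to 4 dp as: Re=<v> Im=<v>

Re=-0.1305 Im=-0.3687

Need the full column D^3_{m',2} for m'=−3..3 at α=4.3952, β=0.5005, γ=1.1018.
cos(β/2)=0.968851, sin(β/2)=0.247646
d^3_{-3,2}: single k=5 term ⇒ +0.002211;  D = -0.000030-0.002210i
d^3_{-2,2}: k∈[4..5] ⇒ +0.017653 -0.000231 = +0.017422;  D = +0.016625+0.005209i
d^3_{-1,2}: k∈[3..4] ⇒ +0.087357 -0.002854 = +0.084503;  D = -0.049154+0.068735i
d^3_{0,2}: k∈[2..3] ⇒ +0.295972 -0.019338 = +0.276635;  D = -0.163604-0.223071i
d^3_{1,2}: k∈[1..2] ⇒ +0.668522 -0.087357 = +0.581165;  D = +0.552459-0.180394i
d^3_{2,2}: k∈[0..1] ⇒ +0.827067 -0.270184 = +0.556883;  D = -0.000877+0.556882i
d^3_{3,2}: single k=0 term ⇒ -0.517835;  D = +0.491748+0.162285i
Y_3^{m'}(θ=0.5075,φ=1.5086) and Σ D·Y over m':
  (-0.0000-0.0022i)·(-0.0089+0.0471i)  (+0.0166+0.0052i)·(-0.2093-0.0262i)  (-0.0492+0.0687i)·(+0.0275-0.4419i)  (-0.1636-0.2231i)·(+0.2671+0.0000i)  (+0.5525-0.1804i)·(-0.0275-0.4419i)  (-0.0009+0.5569i)·(-0.2093+0.0262i)  (+0.4917+0.1623i)·(+0.0089+0.0471i)
Y_3^2(R⁻¹ n̂) = -0.130504-0.368667i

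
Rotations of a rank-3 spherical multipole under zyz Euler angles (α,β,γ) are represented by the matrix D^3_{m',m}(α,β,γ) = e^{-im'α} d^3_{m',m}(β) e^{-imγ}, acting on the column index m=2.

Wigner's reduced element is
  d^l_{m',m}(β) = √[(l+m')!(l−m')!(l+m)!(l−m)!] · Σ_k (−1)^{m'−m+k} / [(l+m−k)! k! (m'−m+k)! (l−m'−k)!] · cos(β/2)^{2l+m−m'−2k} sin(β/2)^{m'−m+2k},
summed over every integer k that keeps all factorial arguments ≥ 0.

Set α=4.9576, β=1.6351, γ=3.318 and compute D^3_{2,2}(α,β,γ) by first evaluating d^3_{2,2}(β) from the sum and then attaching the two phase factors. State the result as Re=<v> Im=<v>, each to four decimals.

Re=0.3192 Im=-0.3585

Split into d^3_{2,2}(β=1.6351) × two z-phases.
With c≡cos(β/2)=0.684010 and s≡sin(β/2)=0.729472, N=[120·1·120·1]^{1/2}=120.000000
The bounds max(0,m−m')=0 and min(l+m,l−m')=1 give 2 terms
  k=0: (−1)^0·120.0000/(120)·0.6840^6·0.7295^0 = +0.102418
  k=1: (−1)^1·120.0000/(24)·0.6840^4·0.7295^2 = -0.582423
d^3_{2,2}(1.6351) = +0.102418 -0.582423 = -0.480005
Attach z-rotation phases: D = e^{-i(2)(4.9576)}·(-0.480005)·e^{-i(2)(3.318)} = +0.319227-0.358467i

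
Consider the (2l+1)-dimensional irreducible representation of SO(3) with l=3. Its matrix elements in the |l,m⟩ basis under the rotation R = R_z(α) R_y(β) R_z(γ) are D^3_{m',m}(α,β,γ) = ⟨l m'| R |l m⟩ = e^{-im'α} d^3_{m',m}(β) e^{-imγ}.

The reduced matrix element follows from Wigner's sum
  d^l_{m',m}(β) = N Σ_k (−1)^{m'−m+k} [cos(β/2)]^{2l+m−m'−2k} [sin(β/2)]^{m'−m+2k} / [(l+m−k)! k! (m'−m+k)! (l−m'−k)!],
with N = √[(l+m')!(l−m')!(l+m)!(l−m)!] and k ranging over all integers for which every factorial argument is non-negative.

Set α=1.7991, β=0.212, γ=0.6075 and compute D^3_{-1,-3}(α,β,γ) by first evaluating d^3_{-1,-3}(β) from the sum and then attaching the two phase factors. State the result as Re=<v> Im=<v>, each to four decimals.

Re=-0.0376 Im=-0.0196

D^3_{-1,-3}(1.7991,0.212,0.6075) = e^{-i·-1·1.7991}·d^3_{-1,-3}(0.212)·e^{-i·-3·0.6075}. Compute d first:
With c≡cos(β/2)=0.994387 and s≡sin(β/2)=0.105802, N=[2·24·1·720]^{1/2}=185.903201
The bounds max(0,m−m')=0 and min(l+m,l−m')=0 give 1 term
  k=0: (−1)^2·185.9032/(48)·0.9944^4·0.1058^2 = +0.042389
d^3_{-1,-3}(0.212) = +0.042389
Phases: e^{-i·(-1)·1.7991}=-0.226326+0.974052i, e^{-i·(-3)·0.6075}=-0.249054+0.968490i ⇒ D=-0.037599-0.019575i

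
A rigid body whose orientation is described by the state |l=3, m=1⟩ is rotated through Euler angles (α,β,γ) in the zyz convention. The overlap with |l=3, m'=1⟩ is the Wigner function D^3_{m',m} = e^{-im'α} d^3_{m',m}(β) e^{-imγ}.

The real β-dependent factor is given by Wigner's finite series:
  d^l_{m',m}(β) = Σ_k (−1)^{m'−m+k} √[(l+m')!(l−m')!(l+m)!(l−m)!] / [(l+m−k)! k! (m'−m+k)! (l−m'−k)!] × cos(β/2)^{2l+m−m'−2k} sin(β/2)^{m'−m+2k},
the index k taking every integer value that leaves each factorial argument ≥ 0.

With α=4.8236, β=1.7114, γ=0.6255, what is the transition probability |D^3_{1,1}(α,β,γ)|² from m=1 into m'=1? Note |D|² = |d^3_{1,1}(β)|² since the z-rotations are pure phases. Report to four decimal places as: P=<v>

First d^3_{1,1}(β=1.7114), then the phase factors e^{-i(1)α} and e^{-i(1)γ}:
Half-angle: c=0.655690, s=0.755030. N=√(24·2·24·2)=48.000000
k: max(0,(1)−(1))=0 … min(3+(1),3−(1))=2
  k=0: (−1)^0·48.0000/(48)·0.6557^6·0.7550^0 = +0.079468
  k=1: (−1)^1·48.0000/(6)·0.6557^4·0.7550^2 = -0.842972
  k=2: (−1)^2·48.0000/(8)·0.6557^2·0.7550^4 = +0.838312
d^3_{1,1}(1.7114) = +0.079468 -0.842972 +0.838312 = +0.074808
|D^3_{1,1}|² = |d^3_{1,1}(β)|² = (+0.074808)² = 0.005596 (the z-rotation phases have unit modulus)

P=0.0056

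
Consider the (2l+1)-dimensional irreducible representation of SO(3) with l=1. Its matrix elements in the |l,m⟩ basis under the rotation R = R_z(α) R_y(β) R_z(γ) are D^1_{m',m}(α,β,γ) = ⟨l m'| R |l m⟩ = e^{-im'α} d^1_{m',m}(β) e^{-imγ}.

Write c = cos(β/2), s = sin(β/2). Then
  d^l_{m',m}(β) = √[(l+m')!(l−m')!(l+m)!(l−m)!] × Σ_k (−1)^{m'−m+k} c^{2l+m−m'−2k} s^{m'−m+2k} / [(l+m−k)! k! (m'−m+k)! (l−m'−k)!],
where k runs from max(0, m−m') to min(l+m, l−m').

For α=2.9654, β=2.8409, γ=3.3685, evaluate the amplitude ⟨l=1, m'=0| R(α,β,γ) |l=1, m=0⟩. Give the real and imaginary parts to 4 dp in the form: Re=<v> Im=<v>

D^1_{0,0}(2.9654,2.8409,3.3685) = e^{-i·0·2.9654}·d^1_{0,0}(2.8409)·e^{-i·0·3.3685}. Compute d first:
c=cos(2.8409/2)=0.149781, s=sin(2.8409/2)=0.988719; N=√[1·1·1·1]=1.000000
Admissible k: 0..1 (factorial args all ≥0)
  k=0: (−1)^0·1.0000/(1)·0.1498^2·0.9887^0 = +0.022434
  k=1: (−1)^1·1.0000/(1)·0.1498^0·0.9887^2 = -0.977566
d^1_{0,0}(2.8409) = +0.022434 -0.977566 = -0.955132
Attach z-rotation phases: D = e^{-i(0)(2.9654)}·(-0.955132)·e^{-i(0)(3.3685)} = -0.955132+0.000000i

Re=-0.9551 Im=0.0000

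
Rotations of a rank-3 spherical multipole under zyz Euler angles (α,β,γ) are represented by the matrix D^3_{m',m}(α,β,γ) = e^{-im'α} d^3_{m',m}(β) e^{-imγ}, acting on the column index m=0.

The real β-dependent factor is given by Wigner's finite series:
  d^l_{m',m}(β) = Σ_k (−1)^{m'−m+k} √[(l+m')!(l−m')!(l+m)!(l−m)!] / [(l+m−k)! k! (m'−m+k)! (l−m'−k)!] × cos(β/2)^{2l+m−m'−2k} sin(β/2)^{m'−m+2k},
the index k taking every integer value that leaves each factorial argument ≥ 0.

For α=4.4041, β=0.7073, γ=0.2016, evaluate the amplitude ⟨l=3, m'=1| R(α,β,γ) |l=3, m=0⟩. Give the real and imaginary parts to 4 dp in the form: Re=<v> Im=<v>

First d^3_{1,0}(β=0.7073), then the phase factors e^{-i(1)α} and e^{-i(0)γ}:
Half-angle: c=0.938115, s=0.346324. N=√(24·2·6·6)=41.569219
k∈{0,1,2} keeps every argument non-negative
  k=0: (−1)^1·41.5692/(12)·0.9381^5·0.3463^1 = -0.871673
  k=1: (−1)^2·41.5692/(4)·0.9381^3·0.3463^3 = +0.356393
  k=2: (−1)^3·41.5692/(12)·0.9381^1·0.3463^5 = -0.016191
d^3_{1,0}(0.7073) = -0.871673 +0.356393 -0.016191 = -0.531471
Attach z-rotation phases: D = e^{-i(1)(4.4041)}·(-0.531471)·e^{-i(0)(0.2016)} = +0.161264-0.506414i

Re=0.1613 Im=-0.5064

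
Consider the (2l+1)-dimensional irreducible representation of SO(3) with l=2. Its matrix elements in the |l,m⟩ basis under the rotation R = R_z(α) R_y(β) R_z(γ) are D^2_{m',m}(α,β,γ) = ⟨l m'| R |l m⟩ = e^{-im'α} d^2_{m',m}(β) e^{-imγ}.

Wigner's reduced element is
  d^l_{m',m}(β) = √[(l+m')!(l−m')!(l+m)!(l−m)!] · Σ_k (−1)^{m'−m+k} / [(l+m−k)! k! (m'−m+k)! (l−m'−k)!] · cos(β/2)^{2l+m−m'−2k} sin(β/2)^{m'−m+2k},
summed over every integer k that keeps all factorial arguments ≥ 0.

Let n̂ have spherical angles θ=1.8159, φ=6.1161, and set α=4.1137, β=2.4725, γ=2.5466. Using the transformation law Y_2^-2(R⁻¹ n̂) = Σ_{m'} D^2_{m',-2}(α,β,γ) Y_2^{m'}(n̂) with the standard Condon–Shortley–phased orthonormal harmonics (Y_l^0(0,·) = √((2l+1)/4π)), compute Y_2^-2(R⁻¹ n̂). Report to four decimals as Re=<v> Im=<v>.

Re=-0.3762 Im=0.0810

Need the full column D^2_{m',-2} for m'=−2..2 at α=4.1137, β=2.4725, γ=2.5466.
cos(β/2)=0.328341, sin(β/2)=0.944559
d^2_{-2,-2}: single k=0 term ⇒ +0.011622;  D = +0.008470+0.007958i
d^2_{-1,-2}: single k=0 term ⇒ -0.066870;  D = +0.065289-0.014455i
d^2_{0,-2}: single k=0 term ⇒ +0.235604;  D = +0.087568-0.218727i
d^2_{1,-2}: single k=0 term ⇒ -0.553404;  D = -0.308488-0.459447i
d^2_{2,-2}: single k=0 term ⇒ +0.796007;  D = -0.795986-0.005885i
Y_2^{m'}(θ=1.8159,φ=6.1161) and Σ D·Y over m':
  (+0.0085+0.0080i)·(+0.3434+0.1192i)  (+0.0653-0.0145i)·(-0.1793-0.0302i)  (+0.0876-0.2187i)·(-0.2597+0.0000i)  (-0.3085-0.4594i)·(+0.1793-0.0302i)  (-0.7960-0.0059i)·(+0.3434-0.1192i)
Y_2^-2(R⁻¹ n̂) = -0.376201+0.080984i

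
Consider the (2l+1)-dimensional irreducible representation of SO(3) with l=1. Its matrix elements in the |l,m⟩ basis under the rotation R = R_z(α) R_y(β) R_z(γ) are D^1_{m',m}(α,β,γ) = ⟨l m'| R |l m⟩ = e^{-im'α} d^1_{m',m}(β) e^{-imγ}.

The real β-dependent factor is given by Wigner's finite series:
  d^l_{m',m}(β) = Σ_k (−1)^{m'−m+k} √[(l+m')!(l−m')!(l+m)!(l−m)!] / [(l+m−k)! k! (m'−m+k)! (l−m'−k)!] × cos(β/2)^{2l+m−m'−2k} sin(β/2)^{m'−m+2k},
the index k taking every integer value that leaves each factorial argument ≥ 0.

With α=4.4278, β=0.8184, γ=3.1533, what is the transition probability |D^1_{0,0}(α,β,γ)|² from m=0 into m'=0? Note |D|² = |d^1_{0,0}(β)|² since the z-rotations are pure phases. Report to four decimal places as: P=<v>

First d^1_{0,0}(β=0.8184), then the phase factors e^{-i(0)α} and e^{-i(0)γ}:
c=cos(0.8184/2)=0.917439, s=sin(0.8184/2)=0.397876; N=√[1·1·1·1]=1.000000
Admissible k: 0..1 (factorial args all ≥0)
  k=0: (−1)^0·1.0000/(1)·0.9174^2·0.3979^0 = +0.841695
  k=1: (−1)^1·1.0000/(1)·0.9174^0·0.3979^2 = -0.158305
d^1_{0,0}(0.8184) = +0.841695 -0.158305 = +0.683390
|D^1_{0,0}|² = |d^1_{0,0}(β)|² = (+0.683390)² = 0.467022 (the z-rotation phases have unit modulus)

P=0.4670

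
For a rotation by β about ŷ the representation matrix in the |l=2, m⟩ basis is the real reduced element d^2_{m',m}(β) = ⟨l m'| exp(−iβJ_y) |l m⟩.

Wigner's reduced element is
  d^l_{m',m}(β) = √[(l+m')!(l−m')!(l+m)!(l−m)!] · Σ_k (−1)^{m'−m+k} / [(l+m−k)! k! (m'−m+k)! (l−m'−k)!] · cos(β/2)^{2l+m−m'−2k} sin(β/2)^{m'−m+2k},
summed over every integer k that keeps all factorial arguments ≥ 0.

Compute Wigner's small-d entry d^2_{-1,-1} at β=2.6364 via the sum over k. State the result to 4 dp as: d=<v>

d=-0.1718

d^2_{-1,-1}(β=2.6364) via Wigner's sum:
c=cos(2.6364/2)=0.249919, s=sin(2.6364/2)=0.968267; N=√[1·6·1·6]=6.000000
The bounds max(0,m−m')=0 and min(l+m,l−m')=1 give 2 terms
  k=0: (−1)^0·6.0000/(6)·0.2499^4·0.9683^0 = +0.003901
  k=1: (−1)^1·6.0000/(2)·0.2499^2·0.9683^2 = -0.175675
d^2_{-1,-1}(2.6364) = +0.003901 -0.175675 = -0.171773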